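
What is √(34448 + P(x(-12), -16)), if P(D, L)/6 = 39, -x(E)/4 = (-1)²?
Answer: √34682 ≈ 186.23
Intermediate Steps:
x(E) = -4 (x(E) = -4*(-1)² = -4*1 = -4)
P(D, L) = 234 (P(D, L) = 6*39 = 234)
√(34448 + P(x(-12), -16)) = √(34448 + 234) = √34682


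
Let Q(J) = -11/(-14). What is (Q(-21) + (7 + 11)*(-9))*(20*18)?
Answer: -406260/7 ≈ -58037.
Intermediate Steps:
Q(J) = 11/14 (Q(J) = -11*(-1/14) = 11/14)
(Q(-21) + (7 + 11)*(-9))*(20*18) = (11/14 + (7 + 11)*(-9))*(20*18) = (11/14 + 18*(-9))*360 = (11/14 - 162)*360 = -2257/14*360 = -406260/7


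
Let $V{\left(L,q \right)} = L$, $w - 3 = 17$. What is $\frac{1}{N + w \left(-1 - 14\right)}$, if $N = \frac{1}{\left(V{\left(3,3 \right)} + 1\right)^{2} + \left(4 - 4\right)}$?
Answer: $- \frac{16}{4799} \approx -0.003334$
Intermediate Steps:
$w = 20$ ($w = 3 + 17 = 20$)
$N = \frac{1}{16}$ ($N = \frac{1}{\left(3 + 1\right)^{2} + \left(4 - 4\right)} = \frac{1}{4^{2} + 0} = \frac{1}{16 + 0} = \frac{1}{16} \approx 0.0625$)
$\frac{1}{N + w \left(-1 - 14\right)} = \frac{1}{\frac{1}{16} + 20 \left(-1 - 14\right)} = \frac{1}{\frac{1}{16} + 20 \left(-15\right)} = \frac{1}{\frac{1}{16} - 300} = \frac{1}{- \frac{4799}{16}} = - \frac{16}{4799}$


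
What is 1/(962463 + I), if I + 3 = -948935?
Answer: 1/13525 ≈ 7.3937e-5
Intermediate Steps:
I = -948938 (I = -3 - 948935 = -948938)
1/(962463 + I) = 1/(962463 - 948938) = 1/13525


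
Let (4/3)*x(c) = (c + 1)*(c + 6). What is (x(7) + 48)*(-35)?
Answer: -4410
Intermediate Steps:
x(c) = 3*(1 + c)*(6 + c)/4 (x(c) = 3*((c + 1)*(c + 6))/4 = 3*((1 + c)*(6 + c))/4 = 3*(1 + c)*(6 + c)/4)
(x(7) + 48)*(-35) = ((9/2 + (3/4)*7**2 + (21/4)*7) + 48)*(-35) = ((9/2 + (3/4)*49 + 147/4) + 48)*(-35) = ((9/2 + 147/4 + 147/4) + 48)*(-35) = (78 + 48)*(-35) = 126*(-35) = -4410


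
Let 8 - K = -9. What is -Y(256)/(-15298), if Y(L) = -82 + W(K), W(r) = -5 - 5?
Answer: -46/7649 ≈ -0.0060139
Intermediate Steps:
K = 17 (K = 8 - 1*(-9) = 8 + 9 = 17)
W(r) = -10
Y(L) = -92 (Y(L) = -82 - 10 = -92)
-Y(256)/(-15298) = -1*(-92)/(-15298) = 92*(-1/15298) = -46/7649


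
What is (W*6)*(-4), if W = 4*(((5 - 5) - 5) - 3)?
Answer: 768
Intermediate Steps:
W = -32 (W = 4*((0 - 5) - 3) = 4*(-5 - 3) = 4*(-8) = -32)
(W*6)*(-4) = -32*6*(-4) = -192*(-4) = 768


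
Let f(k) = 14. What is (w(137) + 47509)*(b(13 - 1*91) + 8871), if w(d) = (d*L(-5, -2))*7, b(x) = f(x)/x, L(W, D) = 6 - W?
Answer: 1545066292/3 ≈ 5.1502e+8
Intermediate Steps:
b(x) = 14/x
w(d) = 77*d (w(d) = (d*(6 - 1*(-5)))*7 = (d*(6 + 5))*7 = (d*11)*7 = (11*d)*7 = 77*d)
(w(137) + 47509)*(b(13 - 1*91) + 8871) = (77*137 + 47509)*(14/(13 - 1*91) + 8871) = (10549 + 47509)*(14/(13 - 91) + 8871) = 58058*(14/(-78) + 8871) = 58058*(14*(-1/78) + 8871) = 58058*(-7/39 + 8871) = 58058*(345962/39) = 1545066292/3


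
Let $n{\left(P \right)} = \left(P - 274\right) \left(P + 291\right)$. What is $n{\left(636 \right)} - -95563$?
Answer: $431137$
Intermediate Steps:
$n{\left(P \right)} = \left(-274 + P\right) \left(291 + P\right)$
$n{\left(636 \right)} - -95563 = \left(-79734 + 636^{2} + 17 \cdot 636\right) - -95563 = \left(-79734 + 404496 + 10812\right) + 95563 = 335574 + 95563 = 431137$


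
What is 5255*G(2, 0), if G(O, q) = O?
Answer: 10510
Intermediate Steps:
5255*G(2, 0) = 5255*2 = 10510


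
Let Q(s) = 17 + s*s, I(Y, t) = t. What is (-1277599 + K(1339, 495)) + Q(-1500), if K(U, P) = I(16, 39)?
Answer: 972457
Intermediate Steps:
K(U, P) = 39
Q(s) = 17 + s**2
(-1277599 + K(1339, 495)) + Q(-1500) = (-1277599 + 39) + (17 + (-1500)**2) = -1277560 + (17 + 2250000) = -1277560 + 2250017 = 972457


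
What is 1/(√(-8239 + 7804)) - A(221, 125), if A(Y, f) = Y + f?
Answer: -346 - I*√435/435 ≈ -346.0 - 0.047946*I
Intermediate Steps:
1/(√(-8239 + 7804)) - A(221, 125) = 1/(√(-8239 + 7804)) - (221 + 125) = 1/(√(-435)) - 1*346 = 1/(I*√435) - 346 = -I*√435/435 - 346 = -346 - I*√435/435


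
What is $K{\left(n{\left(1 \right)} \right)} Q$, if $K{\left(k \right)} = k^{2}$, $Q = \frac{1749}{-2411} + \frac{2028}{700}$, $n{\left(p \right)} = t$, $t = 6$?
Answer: $\frac{32986872}{421925} \approx 78.182$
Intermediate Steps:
$n{\left(p \right)} = 6$
$Q = \frac{916302}{421925}$ ($Q = 1749 \left(- \frac{1}{2411}\right) + 2028 \cdot \frac{1}{700} = - \frac{1749}{2411} + \frac{507}{175} = \frac{916302}{421925} \approx 2.1717$)
$K{\left(n{\left(1 \right)} \right)} Q = 6^{2} \cdot \frac{916302}{421925} = 36 \cdot \frac{916302}{421925} = \frac{32986872}{421925}$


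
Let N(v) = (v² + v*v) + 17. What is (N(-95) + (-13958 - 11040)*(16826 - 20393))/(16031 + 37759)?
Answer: 89185933/53790 ≈ 1658.0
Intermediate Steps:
N(v) = 17 + 2*v² (N(v) = (v² + v²) + 17 = 2*v² + 17 = 17 + 2*v²)
(N(-95) + (-13958 - 11040)*(16826 - 20393))/(16031 + 37759) = ((17 + 2*(-95)²) + (-13958 - 11040)*(16826 - 20393))/(16031 + 37759) = ((17 + 2*9025) - 24998*(-3567))/53790 = ((17 + 18050) + 89167866)*(1/53790) = (18067 + 89167866)*(1/53790) = 89185933*(1/53790) = 89185933/53790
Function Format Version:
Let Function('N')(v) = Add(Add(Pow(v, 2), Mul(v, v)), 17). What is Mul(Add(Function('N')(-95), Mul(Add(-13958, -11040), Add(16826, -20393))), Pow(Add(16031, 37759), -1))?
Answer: Rational(89185933, 53790) ≈ 1658.0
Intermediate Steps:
Function('N')(v) = Add(17, Mul(2, Pow(v, 2))) (Function('N')(v) = Add(Add(Pow(v, 2), Pow(v, 2)), 17) = Add(Mul(2, Pow(v, 2)), 17) = Add(17, Mul(2, Pow(v, 2))))
Mul(Add(Function('N')(-95), Mul(Add(-13958, -11040), Add(16826, -20393))), Pow(Add(16031, 37759), -1)) = Mul(Add(Add(17, Mul(2, Pow(-95, 2))), Mul(Add(-13958, -11040), Add(16826, -20393))), Pow(Add(16031, 37759), -1)) = Mul(Add(Add(17, Mul(2, 9025)), Mul(-24998, -3567)), Pow(53790, -1)) = Mul(Add(Add(17, 18050), 89167866), Rational(1, 53790)) = Mul(Add(18067, 89167866), Rational(1, 53790)) = Mul(89185933, Rational(1, 53790)) = Rational(89185933, 53790)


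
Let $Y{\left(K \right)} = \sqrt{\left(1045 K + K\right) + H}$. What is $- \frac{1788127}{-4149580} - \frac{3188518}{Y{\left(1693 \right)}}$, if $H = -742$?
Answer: $\frac{1788127}{4149580} - \frac{1594259 \sqrt{442534}}{442534} \approx -2396.1$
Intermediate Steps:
$Y{\left(K \right)} = \sqrt{-742 + 1046 K}$ ($Y{\left(K \right)} = \sqrt{\left(1045 K + K\right) - 742} = \sqrt{1046 K - 742} = \sqrt{-742 + 1046 K}$)
$- \frac{1788127}{-4149580} - \frac{3188518}{Y{\left(1693 \right)}} = - \frac{1788127}{-4149580} - \frac{3188518}{\sqrt{-742 + 1046 \cdot 1693}} = \left(-1788127\right) \left(- \frac{1}{4149580}\right) - \frac{3188518}{\sqrt{-742 + 1770878}} = \frac{1788127}{4149580} - \frac{3188518}{\sqrt{1770136}} = \frac{1788127}{4149580} - \frac{3188518}{2 \sqrt{442534}} = \frac{1788127}{4149580} - 3188518 \frac{\sqrt{442534}}{885068} = \frac{1788127}{4149580} - \frac{1594259 \sqrt{442534}}{442534}$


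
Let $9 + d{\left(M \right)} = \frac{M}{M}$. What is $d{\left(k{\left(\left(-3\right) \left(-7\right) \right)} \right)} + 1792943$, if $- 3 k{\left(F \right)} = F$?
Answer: $1792935$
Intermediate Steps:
$k{\left(F \right)} = - \frac{F}{3}$
$d{\left(M \right)} = -8$ ($d{\left(M \right)} = -9 + \frac{M}{M} = -9 + 1 = -8$)
$d{\left(k{\left(\left(-3\right) \left(-7\right) \right)} \right)} + 1792943 = -8 + 1792943 = 1792935$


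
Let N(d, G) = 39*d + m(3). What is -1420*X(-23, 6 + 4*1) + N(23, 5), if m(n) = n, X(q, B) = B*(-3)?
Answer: 43500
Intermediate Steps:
X(q, B) = -3*B
N(d, G) = 3 + 39*d (N(d, G) = 39*d + 3 = 3 + 39*d)
-1420*X(-23, 6 + 4*1) + N(23, 5) = -(-4260)*(6 + 4*1) + (3 + 39*23) = -(-4260)*(6 + 4) + (3 + 897) = -(-4260)*10 + 900 = -1420*(-30) + 900 = 42600 + 900 = 43500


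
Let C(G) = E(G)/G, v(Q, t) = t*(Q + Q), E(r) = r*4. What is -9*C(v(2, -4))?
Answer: -36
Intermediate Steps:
E(r) = 4*r
v(Q, t) = 2*Q*t (v(Q, t) = t*(2*Q) = 2*Q*t)
C(G) = 4 (C(G) = (4*G)/G = 4)
-9*C(v(2, -4)) = -9*4 = -36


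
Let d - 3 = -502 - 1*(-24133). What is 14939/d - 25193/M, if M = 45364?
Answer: 41140717/536066388 ≈ 0.076746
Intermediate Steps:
d = 23634 (d = 3 + (-502 - 1*(-24133)) = 3 + (-502 + 24133) = 3 + 23631 = 23634)
14939/d - 25193/M = 14939/23634 - 25193/45364 = 41140717/536066388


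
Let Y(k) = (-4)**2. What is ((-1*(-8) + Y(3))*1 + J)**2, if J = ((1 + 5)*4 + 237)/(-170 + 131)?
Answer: 50625/169 ≈ 299.56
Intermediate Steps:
Y(k) = 16
J = -87/13 (J = (6*4 + 237)/(-39) = (24 + 237)*(-1/39) = 261*(-1/39) = -87/13 ≈ -6.6923)
((-1*(-8) + Y(3))*1 + J)**2 = ((-1*(-8) + 16)*1 - 87/13)**2 = ((8 + 16)*1 - 87/13)**2 = (24*1 - 87/13)**2 = (24 - 87/13)**2 = (225/13)**2 = 50625/169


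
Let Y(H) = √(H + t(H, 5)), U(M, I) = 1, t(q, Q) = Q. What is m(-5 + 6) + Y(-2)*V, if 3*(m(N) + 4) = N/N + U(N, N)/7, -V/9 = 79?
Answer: -76/21 - 711*√3 ≈ -1235.1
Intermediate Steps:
Y(H) = √(5 + H) (Y(H) = √(H + 5) = √(5 + H))
V = -711 (V = -9*79 = -711)
m(N) = -76/21 (m(N) = -4 + (N/N + 1/7)/3 = -4 + (1 + 1*(⅐))/3 = -4 + (1 + ⅐)/3 = -4 + (⅓)*(8/7) = -4 + 8/21 = -76/21)
m(-5 + 6) + Y(-2)*V = -76/21 + √(5 - 2)*(-711) = -76/21 + √3*(-711) = -76/21 - 711*√3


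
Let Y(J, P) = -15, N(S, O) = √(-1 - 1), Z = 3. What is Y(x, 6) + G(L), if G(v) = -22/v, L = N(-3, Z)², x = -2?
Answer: -4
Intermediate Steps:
N(S, O) = I*√2 (N(S, O) = √(-2) = I*√2)
L = -2 (L = (I*√2)² = -2)
Y(x, 6) + G(L) = -15 - 22/(-2) = -15 - 22*(-½) = -15 + 11 = -4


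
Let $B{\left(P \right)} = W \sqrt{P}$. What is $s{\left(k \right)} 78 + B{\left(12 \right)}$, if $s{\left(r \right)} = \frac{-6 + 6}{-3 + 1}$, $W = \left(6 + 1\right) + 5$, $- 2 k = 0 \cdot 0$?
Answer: $24 \sqrt{3} \approx 41.569$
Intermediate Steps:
$k = 0$ ($k = - \frac{0 \cdot 0}{2} = \left(- \frac{1}{2}\right) 0 = 0$)
$W = 12$ ($W = 7 + 5 = 12$)
$B{\left(P \right)} = 12 \sqrt{P}$
$s{\left(r \right)} = 0$ ($s{\left(r \right)} = \frac{0}{-2} = 0 \left(- \frac{1}{2}\right) = 0$)
$s{\left(k \right)} 78 + B{\left(12 \right)} = 0 \cdot 78 + 12 \sqrt{12} = 0 + 12 \cdot 2 \sqrt{3} = 0 + 24 \sqrt{3} = 24 \sqrt{3}$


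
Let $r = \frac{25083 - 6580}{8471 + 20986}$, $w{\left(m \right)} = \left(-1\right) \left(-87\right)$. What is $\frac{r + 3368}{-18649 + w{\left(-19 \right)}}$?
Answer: $- \frac{99229679}{546780834} \approx -0.18148$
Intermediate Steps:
$w{\left(m \right)} = 87$
$r = \frac{18503}{29457} \approx 0.62814$
$\frac{r + 3368}{-18649 + w{\left(-19 \right)}} = \frac{\frac{18503}{29457} + 3368}{-18649 + 87} = \frac{99229679}{29457 \left(-18562\right)} = \frac{99229679}{29457} \left(- \frac{1}{18562}\right) = - \frac{99229679}{546780834}$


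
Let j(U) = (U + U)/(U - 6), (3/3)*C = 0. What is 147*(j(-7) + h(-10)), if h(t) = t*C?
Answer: 2058/13 ≈ 158.31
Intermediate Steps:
C = 0
h(t) = 0 (h(t) = t*0 = 0)
j(U) = 2*U/(-6 + U) (j(U) = (2*U)/(-6 + U) = 2*U/(-6 + U))
147*(j(-7) + h(-10)) = 147*(2*(-7)/(-6 - 7) + 0) = 147*(2*(-7)/(-13) + 0) = 147*(2*(-7)*(-1/13) + 0) = 147*(14/13 + 0) = 147*(14/13) = 2058/13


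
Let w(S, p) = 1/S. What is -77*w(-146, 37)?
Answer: 77/146 ≈ 0.52740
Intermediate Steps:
-77*w(-146, 37) = -77/(-146) = -77*(-1/146) = 77/146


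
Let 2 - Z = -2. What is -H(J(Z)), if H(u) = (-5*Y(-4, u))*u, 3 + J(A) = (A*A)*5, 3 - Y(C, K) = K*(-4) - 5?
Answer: 121660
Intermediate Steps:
Z = 4 (Z = 2 - 1*(-2) = 2 + 2 = 4)
Y(C, K) = 8 + 4*K (Y(C, K) = 3 - (K*(-4) - 5) = 3 - (-4*K - 5) = 3 - (-5 - 4*K) = 3 + (5 + 4*K) = 8 + 4*K)
J(A) = -3 + 5*A**2 (J(A) = -3 + (A*A)*5 = -3 + A**2*5 = -3 + 5*A**2)
H(u) = u*(-40 - 20*u) (H(u) = (-5*(8 + 4*u))*u = (-40 - 20*u)*u = u*(-40 - 20*u))
-H(J(Z)) = -(-20)*(-3 + 5*4**2)*(2 + (-3 + 5*4**2)) = -(-20)*(-3 + 5*16)*(2 + (-3 + 5*16)) = -(-20)*(-3 + 80)*(2 + (-3 + 80)) = -(-20)*77*(2 + 77) = -(-20)*77*79 = -1*(-121660) = 121660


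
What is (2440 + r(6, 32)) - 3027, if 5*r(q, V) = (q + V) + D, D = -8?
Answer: -581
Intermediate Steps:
r(q, V) = -8/5 + V/5 + q/5 (r(q, V) = ((q + V) - 8)/5 = ((V + q) - 8)/5 = (-8 + V + q)/5 = -8/5 + V/5 + q/5)
(2440 + r(6, 32)) - 3027 = (2440 + (-8/5 + (1/5)*32 + (1/5)*6)) - 3027 = (2440 + (-8/5 + 32/5 + 6/5)) - 3027 = (2440 + 6) - 3027 = 2446 - 3027 = -581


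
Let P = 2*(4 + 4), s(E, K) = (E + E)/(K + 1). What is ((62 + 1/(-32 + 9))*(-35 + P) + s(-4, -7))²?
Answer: 6582563689/4761 ≈ 1.3826e+6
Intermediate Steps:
s(E, K) = 2*E/(1 + K) (s(E, K) = (2*E)/(1 + K) = 2*E/(1 + K))
P = 16 (P = 2*8 = 16)
((62 + 1/(-32 + 9))*(-35 + P) + s(-4, -7))² = ((62 + 1/(-32 + 9))*(-35 + 16) + 2*(-4)/(1 - 7))² = ((62 + 1/(-23))*(-19) + 2*(-4)/(-6))² = ((62 - 1/23)*(-19) + 2*(-4)*(-⅙))² = ((1425/23)*(-19) + 4/3)² = (-27075/23 + 4/3)² = (-81133/69)² = 6582563689/4761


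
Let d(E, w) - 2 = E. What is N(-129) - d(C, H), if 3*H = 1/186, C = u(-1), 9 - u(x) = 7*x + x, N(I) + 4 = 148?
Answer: 125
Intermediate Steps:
N(I) = 144 (N(I) = -4 + 148 = 144)
u(x) = 9 - 8*x (u(x) = 9 - (7*x + x) = 9 - 8*x)
C = 17 (C = 9 - 8*(-1) = 9 + 8 = 17)
H = 1/558 (H = (⅓)/186 = (⅓)*(1/186) = 1/558 ≈ 0.0017921)
d(E, w) = 2 + E
N(-129) - d(C, H) = 144 - (2 + 17) = 144 - 1*19 = 144 - 19 = 125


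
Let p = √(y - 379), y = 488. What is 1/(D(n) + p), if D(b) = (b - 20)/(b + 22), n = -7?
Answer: 45/2644 + 25*√109/2644 ≈ 0.11574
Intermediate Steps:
D(b) = (-20 + b)/(22 + b)
p = √109 (p = √(488 - 379) = √109 ≈ 10.440)
1/(D(n) + p) = 1/((-20 - 7)/(22 - 7) + √109) = 1/(-27/15 + √109) = 1/((1/15)*(-27) + √109) = 1/(-9/5 + √109)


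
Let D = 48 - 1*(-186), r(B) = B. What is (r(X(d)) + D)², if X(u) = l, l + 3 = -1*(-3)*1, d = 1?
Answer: 54756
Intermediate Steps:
l = 0 (l = -3 - 1*(-3)*1 = -3 + 3*1 = -3 + 3 = 0)
X(u) = 0
D = 234 (D = 48 + 186 = 234)
(r(X(d)) + D)² = (0 + 234)² = 234² = 54756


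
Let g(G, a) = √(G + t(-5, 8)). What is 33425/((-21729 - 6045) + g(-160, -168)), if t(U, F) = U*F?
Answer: -464172975/385697638 - 167125*I*√2/385697638 ≈ -1.2035 - 0.00061279*I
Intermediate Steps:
t(U, F) = F*U
g(G, a) = √(-40 + G) (g(G, a) = √(G + 8*(-5)) = √(G - 40) = √(-40 + G))
33425/((-21729 - 6045) + g(-160, -168)) = 33425/((-21729 - 6045) + √(-40 - 160)) = 33425/(-27774 + √(-200)) = 33425/(-27774 + 10*I*√2)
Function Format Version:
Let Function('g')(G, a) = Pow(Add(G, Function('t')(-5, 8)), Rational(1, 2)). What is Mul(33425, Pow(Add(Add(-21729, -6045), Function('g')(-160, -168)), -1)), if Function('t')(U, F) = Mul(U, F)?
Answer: Add(Rational(-464172975, 385697638), Mul(Rational(-167125, 385697638), I, Pow(2, Rational(1, 2)))) ≈ Add(-1.2035, Mul(-0.00061279, I))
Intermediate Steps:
Function('t')(U, F) = Mul(F, U)
Function('g')(G, a) = Pow(Add(-40, G), Rational(1, 2)) (Function('g')(G, a) = Pow(Add(G, Mul(8, -5)), Rational(1, 2)) = Pow(Add(G, -40), Rational(1, 2)) = Pow(Add(-40, G), Rational(1, 2)))
Mul(33425, Pow(Add(Add(-21729, -6045), Function('g')(-160, -168)), -1)) = Mul(33425, Pow(Add(Add(-21729, -6045), Pow(Add(-40, -160), Rational(1, 2))), -1)) = Mul(33425, Pow(Add(-27774, Pow(-200, Rational(1, 2))), -1)) = Mul(33425, Pow(Add(-27774, Mul(10, I, Pow(2, Rational(1, 2)))), -1))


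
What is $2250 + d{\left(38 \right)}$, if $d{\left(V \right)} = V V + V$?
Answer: $3732$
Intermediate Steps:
$d{\left(V \right)} = V + V^{2}$ ($d{\left(V \right)} = V^{2} + V = V + V^{2}$)
$2250 + d{\left(38 \right)} = 2250 + 38 \left(1 + 38\right) = 2250 + 38 \cdot 39 = 2250 + 1482 = 3732$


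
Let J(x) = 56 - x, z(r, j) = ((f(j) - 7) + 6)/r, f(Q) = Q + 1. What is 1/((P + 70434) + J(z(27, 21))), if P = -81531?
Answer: -9/99376 ≈ -9.0565e-5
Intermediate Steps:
f(Q) = 1 + Q
z(r, j) = j/r (z(r, j) = (((1 + j) - 7) + 6)/r = ((-6 + j) + 6)/r = j/r)
1/((P + 70434) + J(z(27, 21))) = 1/((-81531 + 70434) + (56 - 21/27)) = 1/(-11097 + (56 - 21/27)) = 1/(-11097 + (56 - 1*7/9)) = 1/(-11097 + (56 - 7/9)) = 1/(-11097 + 497/9) = 1/(-99376/9) = -9/99376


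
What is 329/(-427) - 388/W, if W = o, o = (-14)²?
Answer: -8220/2989 ≈ -2.7501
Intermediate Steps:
o = 196
W = 196
329/(-427) - 388/W = 329/(-427) - 388/196 = 329*(-1/427) - 388*1/196 = -47/61 - 97/49 = -8220/2989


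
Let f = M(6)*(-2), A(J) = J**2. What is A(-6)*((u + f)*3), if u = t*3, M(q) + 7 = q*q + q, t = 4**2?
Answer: -2376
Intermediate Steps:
t = 16
M(q) = -7 + q + q**2 (M(q) = -7 + (q*q + q) = -7 + (q**2 + q) = -7 + (q + q**2) = -7 + q + q**2)
f = -70 (f = (-7 + 6 + 6**2)*(-2) = (-7 + 6 + 36)*(-2) = 35*(-2) = -70)
u = 48 (u = 16*3 = 48)
A(-6)*((u + f)*3) = (-6)**2*((48 - 70)*3) = 36*(-22*3) = 36*(-66) = -2376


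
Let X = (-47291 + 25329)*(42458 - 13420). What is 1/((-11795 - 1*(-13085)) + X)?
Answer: -1/637731266 ≈ -1.5681e-9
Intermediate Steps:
X = -637732556 (X = -21962*29038 = -637732556)
1/((-11795 - 1*(-13085)) + X) = 1/((-11795 - 1*(-13085)) - 637732556) = 1/((-11795 + 13085) - 637732556) = 1/(1290 - 637732556) = 1/(-637731266) = -1/637731266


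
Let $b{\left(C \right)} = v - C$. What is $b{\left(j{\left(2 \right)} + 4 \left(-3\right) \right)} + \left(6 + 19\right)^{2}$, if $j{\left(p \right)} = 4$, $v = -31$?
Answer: $602$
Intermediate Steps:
$b{\left(C \right)} = -31 - C$
$b{\left(j{\left(2 \right)} + 4 \left(-3\right) \right)} + \left(6 + 19\right)^{2} = \left(-31 - \left(4 + 4 \left(-3\right)\right)\right) + \left(6 + 19\right)^{2} = \left(-31 - \left(4 - 12\right)\right) + 25^{2} = \left(-31 - -8\right) + 625 = \left(-31 + 8\right) + 625 = -23 + 625 = 602$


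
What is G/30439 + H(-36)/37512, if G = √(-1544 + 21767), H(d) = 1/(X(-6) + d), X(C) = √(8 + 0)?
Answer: -1/1342096 - √2/24157728 + 3*√2247/30439 ≈ 0.0046711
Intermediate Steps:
X(C) = 2*√2 (X(C) = √8 = 2*√2)
H(d) = 1/(d + 2*√2) (H(d) = 1/(2*√2 + d) = 1/(d + 2*√2))
G = 3*√2247 (G = √20223 = 3*√2247 ≈ 142.21)
G/30439 + H(-36)/37512 = (3*√2247)/30439 + 1/(-36 + 2*√2*37512) = (3*√2247)*(1/30439) + (1/37512)/(-36 + 2*√2) = 3*√2247/30439 + 1/(37512*(-36 + 2*√2)) = 1/(37512*(-36 + 2*√2)) + 3*√2247/30439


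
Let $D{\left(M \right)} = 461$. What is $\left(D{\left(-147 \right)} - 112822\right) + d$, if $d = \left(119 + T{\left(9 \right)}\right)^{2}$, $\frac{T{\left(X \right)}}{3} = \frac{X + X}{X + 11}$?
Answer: $- \frac{9755011}{100} \approx -97550.0$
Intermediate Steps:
$T{\left(X \right)} = \frac{6 X}{11 + X}$ ($T{\left(X \right)} = 3 \frac{X + X}{X + 11} = 3 \frac{2 X}{11 + X} = \frac{6 X}{11 + X}$)
$d = \frac{1481089}{100}$ ($d = \left(119 + 6 \cdot 9 \frac{1}{11 + 9}\right)^{2} = \left(119 + 6 \cdot 9 \cdot \frac{1}{20}\right)^{2} = \left(119 + \frac{27}{10}\right)^{2} = \left(\frac{1217}{10}\right)^{2} = \frac{1481089}{100} \approx 14811.0$)
$\left(D{\left(-147 \right)} - 112822\right) + d = \left(461 - 112822\right) + \frac{1481089}{100} = -112361 + \frac{1481089}{100} = - \frac{9755011}{100}$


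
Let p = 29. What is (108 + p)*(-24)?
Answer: -3288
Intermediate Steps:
(108 + p)*(-24) = (108 + 29)*(-24) = 137*(-24) = -3288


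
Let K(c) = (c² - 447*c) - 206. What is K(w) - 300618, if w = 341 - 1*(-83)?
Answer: -310576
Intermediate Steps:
w = 424 (w = 341 + 83 = 424)
K(c) = -206 + c² - 447*c
K(w) - 300618 = (-206 + 424² - 447*424) - 300618 = (-206 + 179776 - 189528) - 300618 = -9958 - 300618 = -310576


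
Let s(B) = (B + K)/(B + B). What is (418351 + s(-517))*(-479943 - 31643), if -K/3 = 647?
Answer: -110650268831856/517 ≈ -2.1402e+11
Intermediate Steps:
K = -1941 (K = -3*647 = -1941)
s(B) = (-1941 + B)/(2*B) (s(B) = (B - 1941)/(B + B) = (-1941 + B)/((2*B)) = (-1941 + B)*(1/(2*B)) = (-1941 + B)/(2*B))
(418351 + s(-517))*(-479943 - 31643) = (418351 + (½)*(-1941 - 517)/(-517))*(-479943 - 31643) = (418351 + (½)*(-1/517)*(-2458))*(-511586) = (418351 + 1229/517)*(-511586) = (216288696/517)*(-511586) = -110650268831856/517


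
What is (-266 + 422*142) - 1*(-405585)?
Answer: 465243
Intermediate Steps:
(-266 + 422*142) - 1*(-405585) = (-266 + 59924) + 405585 = 59658 + 405585 = 465243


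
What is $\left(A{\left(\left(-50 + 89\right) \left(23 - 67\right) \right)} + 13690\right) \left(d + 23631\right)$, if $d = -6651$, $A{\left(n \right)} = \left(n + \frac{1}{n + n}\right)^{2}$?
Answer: $\frac{49306038618958535}{981552} \approx 5.0233 \cdot 10^{10}$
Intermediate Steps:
$A{\left(n \right)} = \left(n + \frac{1}{2 n}\right)^{2}$
$\left(A{\left(\left(-50 + 89\right) \left(23 - 67\right) \right)} + 13690\right) \left(d + 23631\right) = \left(\frac{\left(1 + 2 \left(\left(-50 + 89\right) \left(23 - 67\right)\right)^{2}\right)^{2}}{4 \left(-50 + 89\right)^{2} \left(23 - 67\right)^{2}} + 13690\right) \left(-6651 + 23631\right) = \left(\frac{\left(1 + 2 \left(39 \left(-44\right)\right)^{2}\right)^{2}}{4 \cdot 2944656} + 13690\right) 16980 = \left(\frac{\left(1 + 2 \left(-1716\right)^{2}\right)^{2}}{4 \cdot 2944656} + 13690\right) 16980 = \left(\frac{1}{4} \cdot \frac{1}{2944656} \left(1 + 2 \cdot 2944656\right)^{2} + 13690\right) 16980 = \left(\frac{1}{4} \cdot \frac{1}{2944656} \left(1 + 5889312\right)^{2} + 13690\right) 16980 = \left(\frac{1}{4} \cdot \frac{1}{2944656} \cdot 5889313^{2} + 13690\right) 16980 = \left(\frac{1}{4} \cdot \frac{1}{2944656} \cdot 34684007611969 + 13690\right) 16980 = \left(\frac{34684007611969}{11778624} + 13690\right) 16980 = \frac{34845256974529}{11778624} \cdot 16980 = \frac{49306038618958535}{981552}$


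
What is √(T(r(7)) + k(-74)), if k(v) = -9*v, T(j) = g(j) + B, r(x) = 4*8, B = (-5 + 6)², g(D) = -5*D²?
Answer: I*√4453 ≈ 66.731*I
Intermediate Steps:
B = 1 (B = 1² = 1)
r(x) = 32
T(j) = 1 - 5*j² (T(j) = -5*j² + 1 = 1 - 5*j²)
√(T(r(7)) + k(-74)) = √((1 - 5*32²) - 9*(-74)) = √((1 - 5*1024) + 666) = √((1 - 5120) + 666) = √(-5119 + 666) = √(-4453) = I*√4453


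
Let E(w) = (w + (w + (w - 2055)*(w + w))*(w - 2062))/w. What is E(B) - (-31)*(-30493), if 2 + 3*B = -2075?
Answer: 127674965/9 ≈ 1.4186e+7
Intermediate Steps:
B = -2077/3 (B = -2/3 + (1/3)*(-2075) = -2/3 - 2075/3 = -2077/3 ≈ -692.33)
E(w) = (w + (-2062 + w)*(w + 2*w*(-2055 + w)))/w (E(w) = (w + (w + (-2055 + w)*(2*w))*(-2062 + w))/w = (w + (w + 2*w*(-2055 + w))*(-2062 + w))/w = (w + (-2062 + w)*(w + 2*w*(-2055 + w)))/w)
E(B) - (-31)*(-30493) = (8472759 - 8233*(-2077/3) + 2*(-2077/3)**2) - (-31)*(-30493) = (8472759 + 17099941/3 + 2*(4313929/9)) - 1*945283 = (8472759 + 17099941/3 + 8627858/9) - 945283 = 136182512/9 - 945283 = 127674965/9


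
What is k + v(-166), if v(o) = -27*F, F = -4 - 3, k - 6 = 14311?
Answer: 14506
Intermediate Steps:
k = 14317 (k = 6 + 14311 = 14317)
F = -7
v(o) = 189 (v(o) = -27*(-7) = 189)
k + v(-166) = 14317 + 189 = 14506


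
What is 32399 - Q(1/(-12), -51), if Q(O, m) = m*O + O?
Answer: 194369/6 ≈ 32395.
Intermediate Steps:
Q(O, m) = O + O*m (Q(O, m) = O*m + O = O + O*m)
32399 - Q(1/(-12), -51) = 32399 - (1 - 51)/(-12) = 32399 - (-1)*(-50)/12 = 32399 - 1*25/6 = 32399 - 25/6 = 194369/6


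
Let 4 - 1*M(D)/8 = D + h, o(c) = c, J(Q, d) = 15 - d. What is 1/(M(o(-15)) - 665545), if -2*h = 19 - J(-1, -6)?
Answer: -1/665401 ≈ -1.5029e-6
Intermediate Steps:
h = 1 (h = -(19 - (15 - 1*(-6)))/2 = -(19 - (15 + 6))/2 = -(19 - 1*21)/2 = -(19 - 21)/2 = -1/2*(-2) = 1)
M(D) = 24 - 8*D (M(D) = 32 - 8*(D + 1) = 32 - 8*(1 + D) = 32 + (-8 - 8*D) = 24 - 8*D)
1/(M(o(-15)) - 665545) = 1/((24 - 8*(-15)) - 665545) = 1/((24 + 120) - 665545) = 1/(144 - 665545) = 1/(-665401) = -1/665401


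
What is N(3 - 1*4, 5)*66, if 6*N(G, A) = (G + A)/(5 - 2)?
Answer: 44/3 ≈ 14.667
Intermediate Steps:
N(G, A) = A/18 + G/18 (N(G, A) = ((G + A)/(5 - 2))/6 = ((A + G)/3)/6 = ((A + G)*(⅓))/6 = (A/3 + G/3)/6 = A/18 + G/18)
N(3 - 1*4, 5)*66 = ((1/18)*5 + (3 - 1*4)/18)*66 = (5/18 + (3 - 4)/18)*66 = (5/18 + (1/18)*(-1))*66 = (5/18 - 1/18)*66 = (2/9)*66 = 44/3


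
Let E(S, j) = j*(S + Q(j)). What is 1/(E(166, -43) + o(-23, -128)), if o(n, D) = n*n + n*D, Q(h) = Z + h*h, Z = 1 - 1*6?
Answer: -1/82957 ≈ -1.2054e-5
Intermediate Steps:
Z = -5 (Z = 1 - 6 = -5)
Q(h) = -5 + h² (Q(h) = -5 + h*h = -5 + h²)
o(n, D) = n² + D*n
E(S, j) = j*(-5 + S + j²) (E(S, j) = j*(S + (-5 + j²)) = j*(-5 + S + j²))
1/(E(166, -43) + o(-23, -128)) = 1/(-43*(-5 + 166 + (-43)²) - 23*(-128 - 23)) = 1/(-43*(-5 + 166 + 1849) - 23*(-151)) = 1/(-43*2010 + 3473) = 1/(-86430 + 3473) = 1/(-82957) = -1/82957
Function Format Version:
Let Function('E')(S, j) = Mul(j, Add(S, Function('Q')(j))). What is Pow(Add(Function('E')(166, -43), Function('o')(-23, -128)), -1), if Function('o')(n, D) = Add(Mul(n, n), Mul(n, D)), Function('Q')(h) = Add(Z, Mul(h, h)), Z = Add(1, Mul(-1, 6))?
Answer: Rational(-1, 82957) ≈ -1.2054e-5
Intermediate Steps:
Z = -5 (Z = Add(1, -6) = -5)
Function('Q')(h) = Add(-5, Pow(h, 2)) (Function('Q')(h) = Add(-5, Mul(h, h)) = Add(-5, Pow(h, 2)))
Function('o')(n, D) = Add(Pow(n, 2), Mul(D, n))
Function('E')(S, j) = Mul(j, Add(-5, S, Pow(j, 2))) (Function('E')(S, j) = Mul(j, Add(S, Add(-5, Pow(j, 2)))) = Mul(j, Add(-5, S, Pow(j, 2))))
Pow(Add(Function('E')(166, -43), Function('o')(-23, -128)), -1) = Pow(Add(Mul(-43, Add(-5, 166, Pow(-43, 2))), Mul(-23, Add(-128, -23))), -1) = Pow(Add(Mul(-43, Add(-5, 166, 1849)), Mul(-23, -151)), -1) = Pow(Add(Mul(-43, 2010), 3473), -1) = Pow(Add(-86430, 3473), -1) = Pow(-82957, -1) = Rational(-1, 82957)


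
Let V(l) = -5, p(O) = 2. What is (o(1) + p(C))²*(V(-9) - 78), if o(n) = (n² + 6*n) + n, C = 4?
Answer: -8300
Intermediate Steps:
o(n) = n² + 7*n
(o(1) + p(C))²*(V(-9) - 78) = (1*(7 + 1) + 2)²*(-5 - 78) = (1*8 + 2)²*(-83) = (8 + 2)²*(-83) = 10²*(-83) = 100*(-83) = -8300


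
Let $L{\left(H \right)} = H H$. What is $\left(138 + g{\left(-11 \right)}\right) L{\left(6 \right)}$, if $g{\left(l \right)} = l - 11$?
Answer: $4176$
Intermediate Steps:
$g{\left(l \right)} = -11 + l$
$L{\left(H \right)} = H^{2}$
$\left(138 + g{\left(-11 \right)}\right) L{\left(6 \right)} = \left(138 - 22\right) 6^{2} = \left(138 - 22\right) 36 = 116 \cdot 36 = 4176$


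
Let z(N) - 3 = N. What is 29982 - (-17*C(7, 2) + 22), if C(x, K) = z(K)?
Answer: 30045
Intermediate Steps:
z(N) = 3 + N
C(x, K) = 3 + K
29982 - (-17*C(7, 2) + 22) = 29982 - (-17*(3 + 2) + 22) = 29982 - (-17*5 + 22) = 29982 - (-85 + 22) = 29982 - 1*(-63) = 29982 + 63 = 30045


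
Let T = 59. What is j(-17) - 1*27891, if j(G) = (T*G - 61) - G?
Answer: -28938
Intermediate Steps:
j(G) = -61 + 58*G (j(G) = (59*G - 61) - G = (-61 + 59*G) - G = -61 + 58*G)
j(-17) - 1*27891 = (-61 + 58*(-17)) - 1*27891 = (-61 - 986) - 27891 = -1047 - 27891 = -28938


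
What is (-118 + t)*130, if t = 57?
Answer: -7930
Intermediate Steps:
(-118 + t)*130 = (-118 + 57)*130 = -61*130 = -7930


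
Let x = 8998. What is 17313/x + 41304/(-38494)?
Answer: 147396615/173184506 ≈ 0.85110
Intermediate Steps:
17313/x + 41304/(-38494) = 17313/8998 + 41304/(-38494) = 17313*(1/8998) + 41304*(-1/38494) = 17313/8998 - 20652/19247 = 147396615/173184506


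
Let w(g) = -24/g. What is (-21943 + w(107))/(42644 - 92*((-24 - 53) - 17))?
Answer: -2347925/5488244 ≈ -0.42781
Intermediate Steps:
(-21943 + w(107))/(42644 - 92*((-24 - 53) - 17)) = (-21943 - 24/107)/(42644 - 92*((-24 - 53) - 17)) = (-21943 - 24*1/107)/(42644 - 92*(-77 - 17)) = (-21943 - 24/107)/(42644 - 92*(-94)) = -2347925/(107*(42644 + 8648)) = -2347925/107/51292 = -2347925/107*1/51292 = -2347925/5488244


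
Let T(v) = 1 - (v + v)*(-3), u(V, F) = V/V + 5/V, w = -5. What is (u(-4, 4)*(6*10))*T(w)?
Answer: 435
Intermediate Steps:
u(V, F) = 1 + 5/V
T(v) = 1 + 6*v (T(v) = 1 - 2*v*(-3) = 1 - (-6)*v = 1 + 6*v)
(u(-4, 4)*(6*10))*T(w) = (((5 - 4)/(-4))*(6*10))*(1 + 6*(-5)) = (-¼*1*60)*(1 - 30) = -¼*60*(-29) = -15*(-29) = 435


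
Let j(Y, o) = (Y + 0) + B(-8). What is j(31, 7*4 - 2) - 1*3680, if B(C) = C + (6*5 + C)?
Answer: -3635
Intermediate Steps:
B(C) = 30 + 2*C (B(C) = C + (30 + C) = 30 + 2*C)
j(Y, o) = 14 + Y (j(Y, o) = (Y + 0) + (30 + 2*(-8)) = Y + (30 - 16) = Y + 14 = 14 + Y)
j(31, 7*4 - 2) - 1*3680 = (14 + 31) - 1*3680 = 45 - 3680 = -3635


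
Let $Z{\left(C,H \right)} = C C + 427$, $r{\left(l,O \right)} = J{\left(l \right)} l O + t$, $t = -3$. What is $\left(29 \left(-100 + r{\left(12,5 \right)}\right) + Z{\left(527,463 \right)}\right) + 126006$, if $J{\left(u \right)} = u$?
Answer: $422055$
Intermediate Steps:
$r{\left(l,O \right)} = -3 + O l^{2}$ ($r{\left(l,O \right)} = l l O - 3 = l^{2} O - 3 = O l^{2} - 3 = -3 + O l^{2}$)
$Z{\left(C,H \right)} = 427 + C^{2}$ ($Z{\left(C,H \right)} = C^{2} + 427 = 427 + C^{2}$)
$\left(29 \left(-100 + r{\left(12,5 \right)}\right) + Z{\left(527,463 \right)}\right) + 126006 = \left(29 \left(-100 - \left(3 - 5 \cdot 12^{2}\right)\right) + \left(427 + 527^{2}\right)\right) + 126006 = \left(29 \left(-100 + \left(-3 + 5 \cdot 144\right)\right) + \left(427 + 277729\right)\right) + 126006 = \left(29 \left(-100 + \left(-3 + 720\right)\right) + 278156\right) + 126006 = \left(29 \left(-100 + 717\right) + 278156\right) + 126006 = \left(29 \cdot 617 + 278156\right) + 126006 = \left(17893 + 278156\right) + 126006 = 296049 + 126006 = 422055$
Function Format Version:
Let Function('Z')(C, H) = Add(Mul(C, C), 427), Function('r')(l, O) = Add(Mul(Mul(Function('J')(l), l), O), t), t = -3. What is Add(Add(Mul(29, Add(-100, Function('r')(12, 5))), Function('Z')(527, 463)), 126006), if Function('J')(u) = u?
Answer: 422055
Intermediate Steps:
Function('r')(l, O) = Add(-3, Mul(O, Pow(l, 2))) (Function('r')(l, O) = Add(Mul(Mul(l, l), O), -3) = Add(Mul(Pow(l, 2), O), -3) = Add(Mul(O, Pow(l, 2)), -3) = Add(-3, Mul(O, Pow(l, 2))))
Function('Z')(C, H) = Add(427, Pow(C, 2)) (Function('Z')(C, H) = Add(Pow(C, 2), 427) = Add(427, Pow(C, 2)))
Add(Add(Mul(29, Add(-100, Function('r')(12, 5))), Function('Z')(527, 463)), 126006) = Add(Add(Mul(29, Add(-100, Add(-3, Mul(5, Pow(12, 2))))), Add(427, Pow(527, 2))), 126006) = Add(Add(Mul(29, Add(-100, Add(-3, Mul(5, 144)))), Add(427, 277729)), 126006) = Add(Add(Mul(29, Add(-100, Add(-3, 720))), 278156), 126006) = Add(Add(Mul(29, Add(-100, 717)), 278156), 126006) = Add(Add(Mul(29, 617), 278156), 126006) = Add(Add(17893, 278156), 126006) = Add(296049, 126006) = 422055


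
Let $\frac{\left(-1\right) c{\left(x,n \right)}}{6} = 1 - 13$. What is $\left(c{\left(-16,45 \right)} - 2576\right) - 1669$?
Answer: $-4173$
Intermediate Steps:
$c{\left(x,n \right)} = 72$ ($c{\left(x,n \right)} = - 6 \left(1 - 13\right) = \left(-6\right) \left(-12\right) = 72$)
$\left(c{\left(-16,45 \right)} - 2576\right) - 1669 = \left(72 - 2576\right) - 1669 = -2504 - 1669 = -4173$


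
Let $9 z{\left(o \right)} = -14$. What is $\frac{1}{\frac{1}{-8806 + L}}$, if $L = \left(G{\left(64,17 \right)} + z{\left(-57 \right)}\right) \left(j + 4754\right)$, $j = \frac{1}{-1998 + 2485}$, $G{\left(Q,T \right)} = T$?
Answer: $\frac{94405321}{1461} \approx 64617.0$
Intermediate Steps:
$z{\left(o \right)} = - \frac{14}{9}$ ($z{\left(o \right)} = \frac{1}{9} \left(-14\right) = - \frac{14}{9}$)
$j = \frac{1}{487} \approx 0.0020534$
$L = \frac{107270887}{1461}$ ($L = \left(17 - \frac{14}{9}\right) \left(\frac{1}{487} + 4754\right) = \frac{139}{9} \cdot \frac{2315199}{487} = \frac{107270887}{1461} \approx 73423.0$)
$\frac{1}{\frac{1}{-8806 + L}} = \frac{1}{\frac{1}{-8806 + \frac{107270887}{1461}}} = \frac{1}{\frac{1}{\frac{94405321}{1461}}} = \frac{1}{\frac{1461}{94405321}} = \frac{94405321}{1461}$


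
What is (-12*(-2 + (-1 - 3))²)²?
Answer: 186624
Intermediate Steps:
(-12*(-2 + (-1 - 3))²)² = (-12*(-2 - 4)²)² = (-12*(-6)²)² = (-12*36)² = (-432)² = 186624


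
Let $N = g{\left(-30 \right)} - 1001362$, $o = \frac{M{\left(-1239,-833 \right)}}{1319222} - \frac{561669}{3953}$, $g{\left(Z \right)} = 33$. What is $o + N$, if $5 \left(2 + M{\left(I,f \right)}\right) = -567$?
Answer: $- \frac{26112780570729541}{26074422830} \approx -1.0015 \cdot 10^{6}$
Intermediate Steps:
$M{\left(I,f \right)} = - \frac{577}{5}$ ($M{\left(I,f \right)} = -2 + \frac{1}{5} \left(-567\right) = -2 - \frac{567}{5} = - \frac{577}{5}$)
$o = - \frac{3704832788471}{26074422830}$ ($o = - \frac{577}{5 \cdot 1319222} - \frac{561669}{3953} = \left(- \frac{577}{5}\right) \frac{1}{1319222} - \frac{561669}{3953} = - \frac{577}{6596110} - \frac{561669}{3953} = - \frac{3704832788471}{26074422830} \approx -142.09$)
$N = -1001329$ ($N = 33 - 1001362 = -1001329$)
$o + N = - \frac{3704832788471}{26074422830} - 1001329 = - \frac{26112780570729541}{26074422830}$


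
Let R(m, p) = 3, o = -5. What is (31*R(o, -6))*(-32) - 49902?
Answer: -52878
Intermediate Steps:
(31*R(o, -6))*(-32) - 49902 = (31*3)*(-32) - 49902 = 93*(-32) - 49902 = -2976 - 49902 = -52878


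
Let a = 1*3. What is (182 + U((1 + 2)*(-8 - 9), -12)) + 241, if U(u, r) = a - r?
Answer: 438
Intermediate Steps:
a = 3
U(u, r) = 3 - r
(182 + U((1 + 2)*(-8 - 9), -12)) + 241 = (182 + (3 - 1*(-12))) + 241 = (182 + (3 + 12)) + 241 = (182 + 15) + 241 = 197 + 241 = 438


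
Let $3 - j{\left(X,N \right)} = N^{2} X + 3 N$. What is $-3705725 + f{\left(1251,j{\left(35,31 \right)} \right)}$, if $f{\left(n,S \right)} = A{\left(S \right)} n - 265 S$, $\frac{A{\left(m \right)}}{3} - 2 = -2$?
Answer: $5231400$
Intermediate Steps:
$A{\left(m \right)} = 0$ ($A{\left(m \right)} = 6 + 3 \left(-2\right) = 6 - 6 = 0$)
$j{\left(X,N \right)} = 3 - 3 N - X N^{2}$ ($j{\left(X,N \right)} = 3 - \left(N^{2} X + 3 N\right) = 3 - \left(X N^{2} + 3 N\right) = 3 - \left(3 N + X N^{2}\right) = 3 - 3 N - X N^{2}$)
$f{\left(n,S \right)} = - 265 S$ ($f{\left(n,S \right)} = 0 n - 265 S = 0 - 265 S = - 265 S$)
$-3705725 + f{\left(1251,j{\left(35,31 \right)} \right)} = -3705725 - 265 \left(3 - 93 - 35 \cdot 31^{2}\right) = -3705725 - 265 \left(3 - 93 - 35 \cdot 961\right) = -3705725 - 265 \left(3 - 93 - 33635\right) = -3705725 - -8937125 = -3705725 + 8937125 = 5231400$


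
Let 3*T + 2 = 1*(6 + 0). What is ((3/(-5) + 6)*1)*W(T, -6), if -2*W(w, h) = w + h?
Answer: 63/5 ≈ 12.600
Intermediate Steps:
T = 4/3 (T = -⅔ + (1*(6 + 0))/3 = -⅔ + (1*6)/3 = -⅔ + (⅓)*6 = -⅔ + 2 = 4/3 ≈ 1.3333)
W(w, h) = -h/2 - w/2 (W(w, h) = -(w + h)/2 = -(h + w)/2 = -h/2 - w/2)
((3/(-5) + 6)*1)*W(T, -6) = ((3/(-5) + 6)*1)*(-½*(-6) - ½*4/3) = ((3*(-⅕) + 6)*1)*(3 - ⅔) = ((-⅗ + 6)*1)*(7/3) = ((27/5)*1)*(7/3) = (27/5)*(7/3) = 63/5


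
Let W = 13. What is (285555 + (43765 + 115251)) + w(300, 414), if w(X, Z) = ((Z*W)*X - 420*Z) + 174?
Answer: 1885465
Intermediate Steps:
w(X, Z) = 174 - 420*Z + 13*X*Z (w(X, Z) = ((Z*13)*X - 420*Z) + 174 = ((13*Z)*X - 420*Z) + 174 = (13*X*Z - 420*Z) + 174 = (-420*Z + 13*X*Z) + 174 = 174 - 420*Z + 13*X*Z)
(285555 + (43765 + 115251)) + w(300, 414) = (285555 + (43765 + 115251)) + (174 - 420*414 + 13*300*414) = (285555 + 159016) + (174 - 173880 + 1614600) = 444571 + 1440894 = 1885465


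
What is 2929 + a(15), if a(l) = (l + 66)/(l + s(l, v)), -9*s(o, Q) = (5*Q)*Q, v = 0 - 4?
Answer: 161824/55 ≈ 2942.3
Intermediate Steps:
v = -4
s(o, Q) = -5*Q²/9 (s(o, Q) = -5*Q*Q/9 = -5*Q²/9)
a(l) = (66 + l)/(-80/9 + l) (a(l) = (l + 66)/(l - 5/9*(-4)²) = (66 + l)/(l - 5/9*16) = (66 + l)/(l - 80/9) = (66 + l)/(-80/9 + l))
2929 + a(15) = 2929 + 9*(66 + 15)/(-80 + 9*15) = 2929 + 9*81/(-80 + 135) = 2929 + 9*81/55 = 2929 + 9*(1/55)*81 = 2929 + 729/55 = 161824/55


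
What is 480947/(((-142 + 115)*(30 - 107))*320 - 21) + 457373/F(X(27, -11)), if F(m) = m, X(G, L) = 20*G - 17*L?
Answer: 304621153076/483643293 ≈ 629.85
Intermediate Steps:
X(G, L) = -17*L + 20*G
480947/(((-142 + 115)*(30 - 107))*320 - 21) + 457373/F(X(27, -11)) = 480947/(((-142 + 115)*(30 - 107))*320 - 21) + 457373/(-17*(-11) + 20*27) = 480947/(-27*(-77)*320 - 21) + 457373/(187 + 540) = 480947/(2079*320 - 21) + 457373/727 = 480947/(665280 - 21) + 457373*(1/727) = 480947/665259 + 457373/727 = 304621153076/483643293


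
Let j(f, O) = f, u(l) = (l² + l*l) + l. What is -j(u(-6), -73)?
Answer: -66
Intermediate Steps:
u(l) = l + 2*l² (u(l) = (l² + l²) + l = 2*l² + l = l + 2*l²)
-j(u(-6), -73) = -(-6)*(1 + 2*(-6)) = -(-6)*(1 - 12) = -(-6)*(-11) = -1*66 = -66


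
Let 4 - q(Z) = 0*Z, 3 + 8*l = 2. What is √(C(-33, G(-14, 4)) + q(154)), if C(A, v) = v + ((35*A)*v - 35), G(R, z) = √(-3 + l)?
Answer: √(-124 - 5770*I*√2)/2 ≈ 31.696 - 32.181*I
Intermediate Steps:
l = -⅛ (l = -3/8 + (⅛)*2 = -3/8 + ¼ = -⅛ ≈ -0.12500)
G(R, z) = 5*I*√2/4 (G(R, z) = √(-3 - ⅛) = √(-25/8) = 5*I*√2/4)
q(Z) = 4 (q(Z) = 4 - 0*Z = 4 - 1*0 = 4 + 0 = 4)
C(A, v) = -35 + v + 35*A*v (C(A, v) = v + (35*A*v - 35) = v + (-35 + 35*A*v) = -35 + v + 35*A*v)
√(C(-33, G(-14, 4)) + q(154)) = √((-35 + 5*I*√2/4 + 35*(-33)*(5*I*√2/4)) + 4) = √((-35 + 5*I*√2/4 - 5775*I*√2/4) + 4) = √((-35 - 2885*I*√2/2) + 4) = √(-31 - 2885*I*√2/2)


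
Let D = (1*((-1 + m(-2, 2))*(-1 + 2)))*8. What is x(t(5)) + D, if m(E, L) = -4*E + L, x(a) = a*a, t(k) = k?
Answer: 97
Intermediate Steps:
x(a) = a²
m(E, L) = L - 4*E
D = 72 (D = (1*((-1 + (2 - 4*(-2)))*(-1 + 2)))*8 = (1*((-1 + (2 + 8))*1))*8 = (1*((-1 + 10)*1))*8 = (1*(9*1))*8 = (1*9)*8 = 9*8 = 72)
x(t(5)) + D = 5² + 72 = 25 + 72 = 97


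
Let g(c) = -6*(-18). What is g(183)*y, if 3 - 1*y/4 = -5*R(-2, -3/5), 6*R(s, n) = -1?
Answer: 936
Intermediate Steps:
R(s, n) = -1/6 (R(s, n) = (1/6)*(-1) = -1/6)
g(c) = 108
y = 26/3 (y = 12 - (-20)*(-1)/6 = 12 - 4*5/6 = 12 - 10/3 = 26/3 ≈ 8.6667)
g(183)*y = 108*(26/3) = 936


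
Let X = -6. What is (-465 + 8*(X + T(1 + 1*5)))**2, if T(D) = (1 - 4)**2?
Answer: 194481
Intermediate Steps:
T(D) = 9 (T(D) = (-3)**2 = 9)
(-465 + 8*(X + T(1 + 1*5)))**2 = (-465 + 8*(-6 + 9))**2 = (-465 + 8*3)**2 = (-465 + 24)**2 = (-441)**2 = 194481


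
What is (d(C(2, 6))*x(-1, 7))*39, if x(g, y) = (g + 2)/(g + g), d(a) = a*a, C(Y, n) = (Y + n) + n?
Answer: -3822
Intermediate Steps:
C(Y, n) = Y + 2*n
d(a) = a**2
x(g, y) = (2 + g)/(2*g) (x(g, y) = (2 + g)/((2*g)) = (2 + g)*(1/(2*g)) = (2 + g)/(2*g))
(d(C(2, 6))*x(-1, 7))*39 = ((2 + 2*6)**2*((1/2)*(2 - 1)/(-1)))*39 = ((2 + 12)**2*((1/2)*(-1)*1))*39 = (14**2*(-1/2))*39 = (196*(-1/2))*39 = -98*39 = -3822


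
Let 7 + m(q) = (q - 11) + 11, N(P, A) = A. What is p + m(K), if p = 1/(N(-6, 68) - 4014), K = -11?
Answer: -71029/3946 ≈ -18.000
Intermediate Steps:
m(q) = -7 + q (m(q) = -7 + ((q - 11) + 11) = -7 + ((-11 + q) + 11) = -7 + q)
p = -1/3946 (p = 1/(68 - 4014) = 1/(-3946) = -1/3946 ≈ -0.00025342)
p + m(K) = -1/3946 + (-7 - 11) = -1/3946 - 18 = -71029/3946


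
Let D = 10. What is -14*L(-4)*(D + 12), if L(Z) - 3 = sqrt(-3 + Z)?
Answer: -924 - 308*I*sqrt(7) ≈ -924.0 - 814.89*I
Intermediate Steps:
L(Z) = 3 + sqrt(-3 + Z)
-14*L(-4)*(D + 12) = -14*(3 + sqrt(-3 - 4))*(10 + 12) = -14*(3 + sqrt(-7))*22 = -14*(3 + I*sqrt(7))*22 = -14*(66 + 22*I*sqrt(7)) = -924 - 308*I*sqrt(7)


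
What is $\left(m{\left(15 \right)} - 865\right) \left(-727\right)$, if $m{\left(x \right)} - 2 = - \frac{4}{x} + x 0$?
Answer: $\frac{9413923}{15} \approx 6.276 \cdot 10^{5}$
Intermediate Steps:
$m{\left(x \right)} = 2 - \frac{4}{x}$ ($m{\left(x \right)} = 2 + \left(- \frac{4}{x} + x 0\right) = 2 + \left(- \frac{4}{x} + 0\right) = 2 - \frac{4}{x}$)
$\left(m{\left(15 \right)} - 865\right) \left(-727\right) = \left(\left(2 - \frac{4}{15}\right) - 865\right) \left(-727\right) = \left(\frac{26}{15} - 865\right) \left(-727\right) = \left(- \frac{12949}{15}\right) \left(-727\right) = \frac{9413923}{15}$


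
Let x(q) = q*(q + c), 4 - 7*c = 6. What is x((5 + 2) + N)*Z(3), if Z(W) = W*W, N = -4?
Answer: 513/7 ≈ 73.286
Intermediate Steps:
c = -2/7 (c = 4/7 - ⅐*6 = 4/7 - 6/7 = -2/7 ≈ -0.28571)
x(q) = q*(-2/7 + q) (x(q) = q*(q - 2/7) = q*(-2/7 + q))
Z(W) = W²
x((5 + 2) + N)*Z(3) = (((5 + 2) - 4)*(-2 + 7*((5 + 2) - 4))/7)*3² = ((7 - 4)*(-2 + 7*(7 - 4))/7)*9 = ((⅐)*3*(-2 + 7*3))*9 = ((⅐)*3*(-2 + 21))*9 = ((⅐)*3*19)*9 = (57/7)*9 = 513/7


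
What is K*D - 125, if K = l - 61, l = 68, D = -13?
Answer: -216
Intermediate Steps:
K = 7 (K = 68 - 61 = 7)
K*D - 125 = 7*(-13) - 125 = -91 - 125 = -216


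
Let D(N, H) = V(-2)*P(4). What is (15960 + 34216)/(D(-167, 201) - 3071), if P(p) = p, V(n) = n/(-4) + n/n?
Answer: -50176/3065 ≈ -16.371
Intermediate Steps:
V(n) = 1 - n/4 (V(n) = n*(-¼) + 1 = -n/4 + 1 = 1 - n/4)
D(N, H) = 6 (D(N, H) = (1 - ¼*(-2))*4 = (1 + ½)*4 = (3/2)*4 = 6)
(15960 + 34216)/(D(-167, 201) - 3071) = (15960 + 34216)/(6 - 3071) = 50176/(-3065) = 50176*(-1/3065) = -50176/3065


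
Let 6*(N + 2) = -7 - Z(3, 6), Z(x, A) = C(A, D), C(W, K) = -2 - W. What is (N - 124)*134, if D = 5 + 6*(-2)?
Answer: -50585/3 ≈ -16862.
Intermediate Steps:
D = -7 (D = 5 - 12 = -7)
Z(x, A) = -2 - A
N = -11/6 (N = -2 + (-7 - (-2 - 1*6))/6 = -2 + (-7 - (-2 - 6))/6 = -2 + (-7 - 1*(-8))/6 = -2 + (-7 + 8)/6 = -2 + (⅙)*1 = -2 + ⅙ = -11/6 ≈ -1.8333)
(N - 124)*134 = (-11/6 - 124)*134 = -755/6*134 = -50585/3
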